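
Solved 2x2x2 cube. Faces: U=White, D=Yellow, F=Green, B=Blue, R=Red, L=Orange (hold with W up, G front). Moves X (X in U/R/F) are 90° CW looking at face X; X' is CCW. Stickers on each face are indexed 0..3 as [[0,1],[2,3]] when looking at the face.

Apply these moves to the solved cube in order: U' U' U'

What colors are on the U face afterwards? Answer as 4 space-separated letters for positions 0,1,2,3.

After move 1 (U'): U=WWWW F=OOGG R=GGRR B=RRBB L=BBOO
After move 2 (U'): U=WWWW F=BBGG R=OORR B=GGBB L=RROO
After move 3 (U'): U=WWWW F=RRGG R=BBRR B=OOBB L=GGOO
Query: U face = WWWW

Answer: W W W W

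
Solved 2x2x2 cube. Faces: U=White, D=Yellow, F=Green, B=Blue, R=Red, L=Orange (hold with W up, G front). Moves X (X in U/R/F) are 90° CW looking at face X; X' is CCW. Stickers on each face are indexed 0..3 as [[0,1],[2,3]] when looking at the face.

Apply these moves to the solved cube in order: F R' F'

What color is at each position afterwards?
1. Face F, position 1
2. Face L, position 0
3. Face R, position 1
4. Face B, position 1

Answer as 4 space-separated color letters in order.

Answer: O O R B

Derivation:
After move 1 (F): F=GGGG U=WWOO R=WRWR D=RRYY L=OYOY
After move 2 (R'): R=RRWW U=WBOB F=GWGO D=RGYG B=YBRB
After move 3 (F'): F=WOGG U=WBRW R=GRRW D=YYYG L=OBOO
Query 1: F[1] = O
Query 2: L[0] = O
Query 3: R[1] = R
Query 4: B[1] = B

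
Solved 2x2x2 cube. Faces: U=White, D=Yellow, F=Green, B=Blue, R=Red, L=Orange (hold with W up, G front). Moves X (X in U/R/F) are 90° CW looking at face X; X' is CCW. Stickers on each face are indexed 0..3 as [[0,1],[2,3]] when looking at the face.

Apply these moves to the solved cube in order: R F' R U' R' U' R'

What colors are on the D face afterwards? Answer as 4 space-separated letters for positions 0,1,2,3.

Answer: O B Y R

Derivation:
After move 1 (R): R=RRRR U=WGWG F=GYGY D=YBYB B=WBWB
After move 2 (F'): F=YYGG U=WGRR R=BRYR D=OOYB L=OGOW
After move 3 (R): R=YBRR U=WYRG F=YOGB D=OWYW B=RBGB
After move 4 (U'): U=YGWR F=OGGB R=YORR B=YBGB L=RBOW
After move 5 (R'): R=ORYR U=YGWY F=OGGR D=OGYB B=WBWB
After move 6 (U'): U=GYYW F=RBGR R=OGYR B=ORWB L=WBOW
After move 7 (R'): R=GROY U=GWYO F=RYGW D=OBYR B=BRGB
Query: D face = OBYR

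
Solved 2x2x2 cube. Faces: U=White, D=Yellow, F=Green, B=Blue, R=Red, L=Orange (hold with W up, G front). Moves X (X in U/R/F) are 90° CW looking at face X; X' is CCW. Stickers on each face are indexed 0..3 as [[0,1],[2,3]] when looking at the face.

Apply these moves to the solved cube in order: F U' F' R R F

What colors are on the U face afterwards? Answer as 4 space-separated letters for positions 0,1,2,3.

After move 1 (F): F=GGGG U=WWOO R=WRWR D=RRYY L=OYOY
After move 2 (U'): U=WOWO F=OYGG R=GGWR B=WRBB L=BBOY
After move 3 (F'): F=YGOG U=WOGW R=RGRR D=BYYY L=BOOW
After move 4 (R): R=RRRG U=WGGG F=YYOY D=BBYW B=WROB
After move 5 (R): R=RRGR U=WYGY F=YBOW D=BOYW B=GRGB
After move 6 (F): F=OYWB U=WYWO R=GRYR D=GRYW L=BBOO
Query: U face = WYWO

Answer: W Y W O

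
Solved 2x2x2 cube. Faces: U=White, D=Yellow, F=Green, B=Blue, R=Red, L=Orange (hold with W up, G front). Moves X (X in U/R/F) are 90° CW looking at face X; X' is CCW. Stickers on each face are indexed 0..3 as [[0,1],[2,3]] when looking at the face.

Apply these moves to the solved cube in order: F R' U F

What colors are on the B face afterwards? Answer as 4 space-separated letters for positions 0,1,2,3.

After move 1 (F): F=GGGG U=WWOO R=WRWR D=RRYY L=OYOY
After move 2 (R'): R=RRWW U=WBOB F=GWGO D=RGYG B=YBRB
After move 3 (U): U=OWBB F=RRGO R=YBWW B=OYRB L=GWOY
After move 4 (F): F=GROR U=OWYW R=BBBW D=WYYG L=GROG
Query: B face = OYRB

Answer: O Y R B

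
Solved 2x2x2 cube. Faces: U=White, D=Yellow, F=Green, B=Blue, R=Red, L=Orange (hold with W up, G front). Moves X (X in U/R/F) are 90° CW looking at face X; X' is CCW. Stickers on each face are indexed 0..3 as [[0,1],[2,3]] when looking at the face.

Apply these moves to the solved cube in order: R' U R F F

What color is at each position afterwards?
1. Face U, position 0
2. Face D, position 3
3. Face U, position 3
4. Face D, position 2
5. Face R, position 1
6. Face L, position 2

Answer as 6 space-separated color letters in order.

Answer: W O Y Y Y O

Derivation:
After move 1 (R'): R=RRRR U=WBWB F=GWGW D=YGYG B=YBYB
After move 2 (U): U=WWBB F=RRGW R=YBRR B=OOYB L=GWOO
After move 3 (R): R=RYRB U=WRBW F=RGGG D=YYYO B=BOWB
After move 4 (F): F=GRGG U=WROW R=BYWB D=RRYO L=GYOY
After move 5 (F): F=GGGR U=WRYY R=OYWB D=WBYO L=GROR
Query 1: U[0] = W
Query 2: D[3] = O
Query 3: U[3] = Y
Query 4: D[2] = Y
Query 5: R[1] = Y
Query 6: L[2] = O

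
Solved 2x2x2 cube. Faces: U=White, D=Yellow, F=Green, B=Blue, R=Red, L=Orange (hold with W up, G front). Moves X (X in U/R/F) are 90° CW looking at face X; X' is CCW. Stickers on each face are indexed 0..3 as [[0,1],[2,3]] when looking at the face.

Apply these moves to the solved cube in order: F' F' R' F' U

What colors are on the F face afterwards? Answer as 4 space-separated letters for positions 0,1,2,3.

After move 1 (F'): F=GGGG U=WWRR R=YRYR D=OOYY L=OWOW
After move 2 (F'): F=GGGG U=WWYY R=OROR D=WWYY L=OROR
After move 3 (R'): R=RROO U=WBYB F=GWGY D=WGYG B=YBWB
After move 4 (F'): F=WYGG U=WBRO R=GRWO D=RRYG L=OBOY
After move 5 (U): U=RWOB F=GRGG R=YBWO B=OBWB L=WYOY
Query: F face = GRGG

Answer: G R G G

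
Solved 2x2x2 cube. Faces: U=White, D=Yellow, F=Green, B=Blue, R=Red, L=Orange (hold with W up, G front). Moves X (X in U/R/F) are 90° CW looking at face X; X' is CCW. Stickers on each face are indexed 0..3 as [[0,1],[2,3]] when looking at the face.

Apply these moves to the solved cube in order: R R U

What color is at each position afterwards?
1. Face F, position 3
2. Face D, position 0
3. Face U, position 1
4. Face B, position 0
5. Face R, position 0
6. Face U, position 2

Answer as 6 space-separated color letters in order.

After move 1 (R): R=RRRR U=WGWG F=GYGY D=YBYB B=WBWB
After move 2 (R): R=RRRR U=WYWY F=GBGB D=YWYW B=GBGB
After move 3 (U): U=WWYY F=RRGB R=GBRR B=OOGB L=GBOO
Query 1: F[3] = B
Query 2: D[0] = Y
Query 3: U[1] = W
Query 4: B[0] = O
Query 5: R[0] = G
Query 6: U[2] = Y

Answer: B Y W O G Y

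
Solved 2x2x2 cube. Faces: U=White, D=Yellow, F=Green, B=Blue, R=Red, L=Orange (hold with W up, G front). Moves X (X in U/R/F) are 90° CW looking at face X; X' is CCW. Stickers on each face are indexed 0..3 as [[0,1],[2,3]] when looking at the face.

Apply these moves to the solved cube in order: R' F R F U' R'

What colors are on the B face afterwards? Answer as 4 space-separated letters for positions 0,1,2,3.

After move 1 (R'): R=RRRR U=WBWB F=GWGW D=YGYG B=YBYB
After move 2 (F): F=GGWW U=WBOO R=WRBR D=RRYG L=OYOG
After move 3 (R): R=BWRR U=WGOW F=GRWG D=RYYY B=OBBB
After move 4 (F): F=WGGR U=WGGY R=OWWR D=RBYY L=OROY
After move 5 (U'): U=GYWG F=ORGR R=WGWR B=OWBB L=OBOY
After move 6 (R'): R=GRWW U=GBWO F=OYGG D=RRYR B=YWBB
Query: B face = YWBB

Answer: Y W B B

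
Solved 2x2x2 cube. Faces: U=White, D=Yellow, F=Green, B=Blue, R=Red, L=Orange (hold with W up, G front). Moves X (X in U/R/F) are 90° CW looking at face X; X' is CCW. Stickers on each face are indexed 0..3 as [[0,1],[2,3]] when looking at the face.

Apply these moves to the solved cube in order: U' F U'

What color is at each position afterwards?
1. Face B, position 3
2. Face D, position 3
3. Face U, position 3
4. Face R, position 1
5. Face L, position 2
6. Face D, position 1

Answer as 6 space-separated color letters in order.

After move 1 (U'): U=WWWW F=OOGG R=GGRR B=RRBB L=BBOO
After move 2 (F): F=GOGO U=WWOB R=WGWR D=RGYY L=BYOY
After move 3 (U'): U=WBWO F=BYGO R=GOWR B=WGBB L=RROY
Query 1: B[3] = B
Query 2: D[3] = Y
Query 3: U[3] = O
Query 4: R[1] = O
Query 5: L[2] = O
Query 6: D[1] = G

Answer: B Y O O O G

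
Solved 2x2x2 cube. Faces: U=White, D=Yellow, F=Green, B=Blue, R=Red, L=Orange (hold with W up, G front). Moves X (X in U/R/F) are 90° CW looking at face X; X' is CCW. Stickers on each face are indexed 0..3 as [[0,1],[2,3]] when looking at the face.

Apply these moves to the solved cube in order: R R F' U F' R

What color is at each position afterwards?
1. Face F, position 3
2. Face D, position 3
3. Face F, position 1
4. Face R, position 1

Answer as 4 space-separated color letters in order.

Answer: W O W O

Derivation:
After move 1 (R): R=RRRR U=WGWG F=GYGY D=YBYB B=WBWB
After move 2 (R): R=RRRR U=WYWY F=GBGB D=YWYW B=GBGB
After move 3 (F'): F=BBGG U=WYRR R=WRYR D=OOYW L=OYOW
After move 4 (U): U=RWRY F=WRGG R=GBYR B=OYGB L=BBOW
After move 5 (F'): F=RGWG U=RWGY R=OBOR D=BWYW L=BYOR
After move 6 (R): R=OORB U=RGGG F=RWWW D=BGYO B=YYWB
Query 1: F[3] = W
Query 2: D[3] = O
Query 3: F[1] = W
Query 4: R[1] = O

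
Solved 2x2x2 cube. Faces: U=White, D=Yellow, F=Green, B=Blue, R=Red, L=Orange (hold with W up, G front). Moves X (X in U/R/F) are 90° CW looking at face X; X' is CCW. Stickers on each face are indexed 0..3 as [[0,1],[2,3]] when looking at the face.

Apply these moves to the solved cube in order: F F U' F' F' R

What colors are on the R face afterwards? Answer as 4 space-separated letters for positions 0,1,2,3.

After move 1 (F): F=GGGG U=WWOO R=WRWR D=RRYY L=OYOY
After move 2 (F): F=GGGG U=WWYY R=OROR D=WWYY L=OROR
After move 3 (U'): U=WYWY F=ORGG R=GGOR B=ORBB L=BBOR
After move 4 (F'): F=RGOG U=WYGO R=WGWR D=BRYY L=BYOW
After move 5 (F'): F=GGRO U=WYWW R=RGBR D=YWYY L=BOOG
After move 6 (R): R=BRRG U=WGWO F=GWRY D=YBYO B=WRYB
Query: R face = BRRG

Answer: B R R G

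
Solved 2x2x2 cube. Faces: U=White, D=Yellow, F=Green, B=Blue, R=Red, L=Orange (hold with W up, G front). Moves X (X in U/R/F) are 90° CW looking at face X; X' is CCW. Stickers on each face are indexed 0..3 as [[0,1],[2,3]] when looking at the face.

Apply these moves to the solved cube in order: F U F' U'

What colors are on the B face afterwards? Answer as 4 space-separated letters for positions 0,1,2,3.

Answer: R B B B

Derivation:
After move 1 (F): F=GGGG U=WWOO R=WRWR D=RRYY L=OYOY
After move 2 (U): U=OWOW F=WRGG R=BBWR B=OYBB L=GGOY
After move 3 (F'): F=RGWG U=OWBW R=RBRR D=GYYY L=GWOO
After move 4 (U'): U=WWOB F=GWWG R=RGRR B=RBBB L=OYOO
Query: B face = RBBB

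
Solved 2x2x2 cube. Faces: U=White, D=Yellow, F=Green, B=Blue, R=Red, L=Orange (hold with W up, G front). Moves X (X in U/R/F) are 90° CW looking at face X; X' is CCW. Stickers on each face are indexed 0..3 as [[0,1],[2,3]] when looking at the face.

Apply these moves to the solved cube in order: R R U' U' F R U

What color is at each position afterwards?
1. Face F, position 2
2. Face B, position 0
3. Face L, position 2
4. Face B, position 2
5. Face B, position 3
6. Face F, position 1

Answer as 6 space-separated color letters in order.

After move 1 (R): R=RRRR U=WGWG F=GYGY D=YBYB B=WBWB
After move 2 (R): R=RRRR U=WYWY F=GBGB D=YWYW B=GBGB
After move 3 (U'): U=YYWW F=OOGB R=GBRR B=RRGB L=GBOO
After move 4 (U'): U=YWYW F=GBGB R=OORR B=GBGB L=RROO
After move 5 (F): F=GGBB U=YWOR R=YOWR D=ROYW L=RYOW
After move 6 (R): R=WYRO U=YGOB F=GOBW D=RGYG B=RBWB
After move 7 (U): U=OYBG F=WYBW R=RBRO B=RYWB L=GOOW
Query 1: F[2] = B
Query 2: B[0] = R
Query 3: L[2] = O
Query 4: B[2] = W
Query 5: B[3] = B
Query 6: F[1] = Y

Answer: B R O W B Y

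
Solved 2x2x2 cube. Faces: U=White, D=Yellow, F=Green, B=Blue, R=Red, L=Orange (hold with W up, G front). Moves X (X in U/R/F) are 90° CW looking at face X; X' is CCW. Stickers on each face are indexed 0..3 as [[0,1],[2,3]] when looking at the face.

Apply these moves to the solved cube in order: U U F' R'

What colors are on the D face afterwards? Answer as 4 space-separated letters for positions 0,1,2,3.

Answer: R G Y G

Derivation:
After move 1 (U): U=WWWW F=RRGG R=BBRR B=OOBB L=GGOO
After move 2 (U): U=WWWW F=BBGG R=OORR B=GGBB L=RROO
After move 3 (F'): F=BGBG U=WWOR R=YOYR D=ROYY L=RWOW
After move 4 (R'): R=ORYY U=WBOG F=BWBR D=RGYG B=YGOB
Query: D face = RGYG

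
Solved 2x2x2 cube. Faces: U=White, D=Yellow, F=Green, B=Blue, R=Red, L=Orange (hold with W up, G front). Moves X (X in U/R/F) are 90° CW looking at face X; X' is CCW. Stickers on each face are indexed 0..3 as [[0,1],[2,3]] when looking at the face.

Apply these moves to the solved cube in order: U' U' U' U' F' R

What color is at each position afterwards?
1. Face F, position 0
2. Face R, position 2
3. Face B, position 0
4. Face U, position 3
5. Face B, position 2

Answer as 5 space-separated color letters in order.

After move 1 (U'): U=WWWW F=OOGG R=GGRR B=RRBB L=BBOO
After move 2 (U'): U=WWWW F=BBGG R=OORR B=GGBB L=RROO
After move 3 (U'): U=WWWW F=RRGG R=BBRR B=OOBB L=GGOO
After move 4 (U'): U=WWWW F=GGGG R=RRRR B=BBBB L=OOOO
After move 5 (F'): F=GGGG U=WWRR R=YRYR D=OOYY L=OWOW
After move 6 (R): R=YYRR U=WGRG F=GOGY D=OBYB B=RBWB
Query 1: F[0] = G
Query 2: R[2] = R
Query 3: B[0] = R
Query 4: U[3] = G
Query 5: B[2] = W

Answer: G R R G W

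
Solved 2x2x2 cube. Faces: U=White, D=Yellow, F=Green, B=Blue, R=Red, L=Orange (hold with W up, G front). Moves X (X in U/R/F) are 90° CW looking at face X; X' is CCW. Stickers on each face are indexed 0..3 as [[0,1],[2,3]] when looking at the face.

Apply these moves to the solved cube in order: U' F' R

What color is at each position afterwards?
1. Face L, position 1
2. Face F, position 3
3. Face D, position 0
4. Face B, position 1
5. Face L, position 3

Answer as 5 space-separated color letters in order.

Answer: W Y B R W

Derivation:
After move 1 (U'): U=WWWW F=OOGG R=GGRR B=RRBB L=BBOO
After move 2 (F'): F=OGOG U=WWGR R=YGYR D=BOYY L=BWOW
After move 3 (R): R=YYRG U=WGGG F=OOOY D=BBYR B=RRWB
Query 1: L[1] = W
Query 2: F[3] = Y
Query 3: D[0] = B
Query 4: B[1] = R
Query 5: L[3] = W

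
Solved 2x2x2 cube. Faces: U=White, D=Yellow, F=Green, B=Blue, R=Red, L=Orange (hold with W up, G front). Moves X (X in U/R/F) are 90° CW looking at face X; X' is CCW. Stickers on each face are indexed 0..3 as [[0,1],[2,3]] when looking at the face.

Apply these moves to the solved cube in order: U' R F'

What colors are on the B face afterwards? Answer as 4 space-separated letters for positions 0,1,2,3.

After move 1 (U'): U=WWWW F=OOGG R=GGRR B=RRBB L=BBOO
After move 2 (R): R=RGRG U=WOWG F=OYGY D=YBYR B=WRWB
After move 3 (F'): F=YYOG U=WORR R=BGYG D=BOYR L=BGOW
Query: B face = WRWB

Answer: W R W B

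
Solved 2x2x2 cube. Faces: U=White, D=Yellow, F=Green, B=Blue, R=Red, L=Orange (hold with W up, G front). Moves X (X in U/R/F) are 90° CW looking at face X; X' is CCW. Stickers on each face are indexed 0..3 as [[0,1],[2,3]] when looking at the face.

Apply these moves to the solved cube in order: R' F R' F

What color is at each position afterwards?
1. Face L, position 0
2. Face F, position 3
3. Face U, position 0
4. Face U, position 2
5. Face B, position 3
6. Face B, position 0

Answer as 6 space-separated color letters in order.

After move 1 (R'): R=RRRR U=WBWB F=GWGW D=YGYG B=YBYB
After move 2 (F): F=GGWW U=WBOO R=WRBR D=RRYG L=OYOG
After move 3 (R'): R=RRWB U=WYOY F=GBWO D=RGYW B=GBRB
After move 4 (F): F=WGOB U=WYGY R=ORYB D=WRYW L=OROG
Query 1: L[0] = O
Query 2: F[3] = B
Query 3: U[0] = W
Query 4: U[2] = G
Query 5: B[3] = B
Query 6: B[0] = G

Answer: O B W G B G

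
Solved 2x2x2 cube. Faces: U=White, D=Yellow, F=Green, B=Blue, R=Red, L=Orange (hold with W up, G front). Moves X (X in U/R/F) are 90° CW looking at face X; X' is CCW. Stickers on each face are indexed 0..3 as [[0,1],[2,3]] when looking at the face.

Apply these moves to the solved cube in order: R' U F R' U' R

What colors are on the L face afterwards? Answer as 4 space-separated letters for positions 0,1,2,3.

Answer: G O O G

Derivation:
After move 1 (R'): R=RRRR U=WBWB F=GWGW D=YGYG B=YBYB
After move 2 (U): U=WWBB F=RRGW R=YBRR B=OOYB L=GWOO
After move 3 (F): F=GRWR U=WWOW R=BBBR D=RYYG L=GYOG
After move 4 (R'): R=BRBB U=WYOO F=GWWW D=RRYR B=GOYB
After move 5 (U'): U=YOWO F=GYWW R=GWBB B=BRYB L=GOOG
After move 6 (R): R=BGBW U=YYWW F=GRWR D=RYYB B=OROB
Query: L face = GOOG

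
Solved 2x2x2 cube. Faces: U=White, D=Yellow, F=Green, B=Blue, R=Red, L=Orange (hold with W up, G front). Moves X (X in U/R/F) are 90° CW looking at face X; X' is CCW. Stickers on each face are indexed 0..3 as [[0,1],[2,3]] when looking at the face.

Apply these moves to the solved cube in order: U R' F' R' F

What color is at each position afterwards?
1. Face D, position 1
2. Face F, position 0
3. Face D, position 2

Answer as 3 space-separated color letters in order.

Answer: R R Y

Derivation:
After move 1 (U): U=WWWW F=RRGG R=BBRR B=OOBB L=GGOO
After move 2 (R'): R=BRBR U=WBWO F=RWGW D=YRYG B=YOYB
After move 3 (F'): F=WWRG U=WBBB R=RRYR D=GOYG L=GOOW
After move 4 (R'): R=RRRY U=WYBY F=WBRB D=GWYG B=GOOB
After move 5 (F): F=RWBB U=WYWO R=BRYY D=RRYG L=GGOW
Query 1: D[1] = R
Query 2: F[0] = R
Query 3: D[2] = Y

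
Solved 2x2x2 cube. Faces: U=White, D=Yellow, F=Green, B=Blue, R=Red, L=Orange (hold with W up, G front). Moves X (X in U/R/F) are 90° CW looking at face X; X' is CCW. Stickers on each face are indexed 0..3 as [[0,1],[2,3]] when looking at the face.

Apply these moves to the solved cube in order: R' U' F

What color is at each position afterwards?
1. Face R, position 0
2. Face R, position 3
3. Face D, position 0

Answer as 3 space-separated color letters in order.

After move 1 (R'): R=RRRR U=WBWB F=GWGW D=YGYG B=YBYB
After move 2 (U'): U=BBWW F=OOGW R=GWRR B=RRYB L=YBOO
After move 3 (F): F=GOWO U=BBOB R=WWWR D=RGYG L=YYOG
Query 1: R[0] = W
Query 2: R[3] = R
Query 3: D[0] = R

Answer: W R R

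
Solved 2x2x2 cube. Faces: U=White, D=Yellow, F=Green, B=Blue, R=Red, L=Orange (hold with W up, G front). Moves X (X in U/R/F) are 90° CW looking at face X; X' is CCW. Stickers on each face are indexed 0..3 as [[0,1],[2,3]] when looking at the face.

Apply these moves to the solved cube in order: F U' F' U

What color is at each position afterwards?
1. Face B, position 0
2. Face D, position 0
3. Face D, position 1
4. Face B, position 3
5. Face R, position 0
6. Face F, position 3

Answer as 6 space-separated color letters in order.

After move 1 (F): F=GGGG U=WWOO R=WRWR D=RRYY L=OYOY
After move 2 (U'): U=WOWO F=OYGG R=GGWR B=WRBB L=BBOY
After move 3 (F'): F=YGOG U=WOGW R=RGRR D=BYYY L=BOOW
After move 4 (U): U=GWWO F=RGOG R=WRRR B=BOBB L=YGOW
Query 1: B[0] = B
Query 2: D[0] = B
Query 3: D[1] = Y
Query 4: B[3] = B
Query 5: R[0] = W
Query 6: F[3] = G

Answer: B B Y B W G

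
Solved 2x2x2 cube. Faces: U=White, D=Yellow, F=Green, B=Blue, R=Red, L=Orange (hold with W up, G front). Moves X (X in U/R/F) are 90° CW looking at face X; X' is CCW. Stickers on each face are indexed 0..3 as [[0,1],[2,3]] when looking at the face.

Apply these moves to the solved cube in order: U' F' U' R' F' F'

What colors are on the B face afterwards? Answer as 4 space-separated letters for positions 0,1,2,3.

After move 1 (U'): U=WWWW F=OOGG R=GGRR B=RRBB L=BBOO
After move 2 (F'): F=OGOG U=WWGR R=YGYR D=BOYY L=BWOW
After move 3 (U'): U=WRWG F=BWOG R=OGYR B=YGBB L=RROW
After move 4 (R'): R=GROY U=WBWY F=BROG D=BWYG B=YGOB
After move 5 (F'): F=RGBO U=WBGO R=WRBY D=RWYG L=RYOW
After move 6 (F'): F=GORB U=WBWB R=WRRY D=YWYG L=ROOG
Query: B face = YGOB

Answer: Y G O B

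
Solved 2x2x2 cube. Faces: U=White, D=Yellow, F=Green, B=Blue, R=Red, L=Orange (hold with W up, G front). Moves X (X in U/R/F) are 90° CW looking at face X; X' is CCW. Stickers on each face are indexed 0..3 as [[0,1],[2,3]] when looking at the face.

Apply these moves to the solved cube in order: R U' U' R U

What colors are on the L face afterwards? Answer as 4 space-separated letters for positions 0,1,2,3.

After move 1 (R): R=RRRR U=WGWG F=GYGY D=YBYB B=WBWB
After move 2 (U'): U=GGWW F=OOGY R=GYRR B=RRWB L=WBOO
After move 3 (U'): U=GWGW F=WBGY R=OORR B=GYWB L=RROO
After move 4 (R): R=RORO U=GBGY F=WBGB D=YWYG B=WYWB
After move 5 (U): U=GGYB F=ROGB R=WYRO B=RRWB L=WBOO
Query: L face = WBOO

Answer: W B O O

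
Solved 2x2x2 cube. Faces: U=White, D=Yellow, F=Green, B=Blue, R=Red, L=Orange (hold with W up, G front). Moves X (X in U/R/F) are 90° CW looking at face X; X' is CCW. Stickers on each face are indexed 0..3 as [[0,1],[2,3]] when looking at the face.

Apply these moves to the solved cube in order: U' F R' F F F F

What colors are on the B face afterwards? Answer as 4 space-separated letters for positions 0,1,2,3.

After move 1 (U'): U=WWWW F=OOGG R=GGRR B=RRBB L=BBOO
After move 2 (F): F=GOGO U=WWOB R=WGWR D=RGYY L=BYOY
After move 3 (R'): R=GRWW U=WBOR F=GWGB D=ROYO B=YRGB
After move 4 (F): F=GGBW U=WBYY R=ORRW D=WGYO L=BROO
After move 5 (F): F=BGWG U=WBOR R=YRYW D=ROYO L=BWOG
After move 6 (F): F=WBGG U=WBGW R=ORRW D=YYYO L=BROO
After move 7 (F): F=GWGB U=WBOR R=GRWW D=ROYO L=BYOY
Query: B face = YRGB

Answer: Y R G B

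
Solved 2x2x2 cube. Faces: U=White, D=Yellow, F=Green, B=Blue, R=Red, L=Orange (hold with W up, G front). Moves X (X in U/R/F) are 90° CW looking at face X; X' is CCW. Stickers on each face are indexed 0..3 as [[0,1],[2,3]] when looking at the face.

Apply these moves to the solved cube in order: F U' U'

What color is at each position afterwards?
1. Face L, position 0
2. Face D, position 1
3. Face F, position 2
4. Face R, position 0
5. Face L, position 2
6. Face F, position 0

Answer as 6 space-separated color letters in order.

Answer: W R G O O B

Derivation:
After move 1 (F): F=GGGG U=WWOO R=WRWR D=RRYY L=OYOY
After move 2 (U'): U=WOWO F=OYGG R=GGWR B=WRBB L=BBOY
After move 3 (U'): U=OOWW F=BBGG R=OYWR B=GGBB L=WROY
Query 1: L[0] = W
Query 2: D[1] = R
Query 3: F[2] = G
Query 4: R[0] = O
Query 5: L[2] = O
Query 6: F[0] = B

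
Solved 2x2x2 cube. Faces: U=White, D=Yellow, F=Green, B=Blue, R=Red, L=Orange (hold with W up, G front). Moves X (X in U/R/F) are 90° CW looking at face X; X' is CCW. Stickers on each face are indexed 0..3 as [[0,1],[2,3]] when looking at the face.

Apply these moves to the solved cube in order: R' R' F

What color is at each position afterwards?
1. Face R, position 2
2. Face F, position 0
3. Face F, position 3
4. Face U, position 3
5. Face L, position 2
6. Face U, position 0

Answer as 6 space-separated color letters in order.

Answer: Y G B O O W

Derivation:
After move 1 (R'): R=RRRR U=WBWB F=GWGW D=YGYG B=YBYB
After move 2 (R'): R=RRRR U=WYWY F=GBGB D=YWYW B=GBGB
After move 3 (F): F=GGBB U=WYOO R=WRYR D=RRYW L=OYOW
Query 1: R[2] = Y
Query 2: F[0] = G
Query 3: F[3] = B
Query 4: U[3] = O
Query 5: L[2] = O
Query 6: U[0] = W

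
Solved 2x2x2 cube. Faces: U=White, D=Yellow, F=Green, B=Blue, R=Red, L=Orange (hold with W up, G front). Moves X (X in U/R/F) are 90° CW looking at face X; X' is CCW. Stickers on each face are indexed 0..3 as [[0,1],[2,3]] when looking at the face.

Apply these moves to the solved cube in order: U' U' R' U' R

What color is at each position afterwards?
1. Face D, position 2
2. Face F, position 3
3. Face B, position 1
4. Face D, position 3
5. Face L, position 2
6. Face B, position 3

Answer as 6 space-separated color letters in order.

Answer: Y G R O O B

Derivation:
After move 1 (U'): U=WWWW F=OOGG R=GGRR B=RRBB L=BBOO
After move 2 (U'): U=WWWW F=BBGG R=OORR B=GGBB L=RROO
After move 3 (R'): R=OROR U=WBWG F=BWGW D=YBYG B=YGYB
After move 4 (U'): U=BGWW F=RRGW R=BWOR B=ORYB L=YGOO
After move 5 (R): R=OBRW U=BRWW F=RBGG D=YYYO B=WRGB
Query 1: D[2] = Y
Query 2: F[3] = G
Query 3: B[1] = R
Query 4: D[3] = O
Query 5: L[2] = O
Query 6: B[3] = B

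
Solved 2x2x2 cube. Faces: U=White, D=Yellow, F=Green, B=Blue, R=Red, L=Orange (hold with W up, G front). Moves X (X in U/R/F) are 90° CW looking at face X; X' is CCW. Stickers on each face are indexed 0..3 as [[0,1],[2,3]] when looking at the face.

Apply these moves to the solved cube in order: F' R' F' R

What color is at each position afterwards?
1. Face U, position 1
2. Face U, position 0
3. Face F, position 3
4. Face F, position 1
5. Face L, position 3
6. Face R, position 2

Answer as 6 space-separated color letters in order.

Answer: R W G W R Y

Derivation:
After move 1 (F'): F=GGGG U=WWRR R=YRYR D=OOYY L=OWOW
After move 2 (R'): R=RRYY U=WBRB F=GWGR D=OGYG B=YBOB
After move 3 (F'): F=WRGG U=WBRY R=GROY D=WWYG L=OBOR
After move 4 (R): R=OGYR U=WRRG F=WWGG D=WOYY B=YBBB
Query 1: U[1] = R
Query 2: U[0] = W
Query 3: F[3] = G
Query 4: F[1] = W
Query 5: L[3] = R
Query 6: R[2] = Y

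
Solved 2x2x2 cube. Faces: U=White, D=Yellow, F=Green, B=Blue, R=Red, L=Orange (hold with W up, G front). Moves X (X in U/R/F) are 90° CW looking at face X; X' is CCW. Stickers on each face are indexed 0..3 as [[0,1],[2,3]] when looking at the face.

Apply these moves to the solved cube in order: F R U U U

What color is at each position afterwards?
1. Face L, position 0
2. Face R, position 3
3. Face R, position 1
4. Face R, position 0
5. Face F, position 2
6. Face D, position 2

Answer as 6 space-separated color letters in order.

After move 1 (F): F=GGGG U=WWOO R=WRWR D=RRYY L=OYOY
After move 2 (R): R=WWRR U=WGOG F=GRGY D=RBYB B=OBWB
After move 3 (U): U=OWGG F=WWGY R=OBRR B=OYWB L=GROY
After move 4 (U): U=GOGW F=OBGY R=OYRR B=GRWB L=WWOY
After move 5 (U): U=GGWO F=OYGY R=GRRR B=WWWB L=OBOY
Query 1: L[0] = O
Query 2: R[3] = R
Query 3: R[1] = R
Query 4: R[0] = G
Query 5: F[2] = G
Query 6: D[2] = Y

Answer: O R R G G Y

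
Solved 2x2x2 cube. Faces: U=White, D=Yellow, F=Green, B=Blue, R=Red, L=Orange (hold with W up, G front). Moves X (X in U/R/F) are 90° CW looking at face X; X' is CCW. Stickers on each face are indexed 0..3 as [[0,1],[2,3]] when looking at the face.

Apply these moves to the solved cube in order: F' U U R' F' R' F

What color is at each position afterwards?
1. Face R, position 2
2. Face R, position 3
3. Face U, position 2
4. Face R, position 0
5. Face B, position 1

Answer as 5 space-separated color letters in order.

Answer: Y O W W G

Derivation:
After move 1 (F'): F=GGGG U=WWRR R=YRYR D=OOYY L=OWOW
After move 2 (U): U=RWRW F=YRGG R=BBYR B=OWBB L=GGOW
After move 3 (U): U=RRWW F=BBGG R=OWYR B=GGBB L=YROW
After move 4 (R'): R=WROY U=RBWG F=BRGW D=OBYG B=YGOB
After move 5 (F'): F=RWBG U=RBWO R=BROY D=RWYG L=YGOW
After move 6 (R'): R=RYBO U=ROWY F=RBBO D=RWYG B=GGWB
After move 7 (F): F=BROB U=ROWG R=WYYO D=BRYG L=YROW
Query 1: R[2] = Y
Query 2: R[3] = O
Query 3: U[2] = W
Query 4: R[0] = W
Query 5: B[1] = G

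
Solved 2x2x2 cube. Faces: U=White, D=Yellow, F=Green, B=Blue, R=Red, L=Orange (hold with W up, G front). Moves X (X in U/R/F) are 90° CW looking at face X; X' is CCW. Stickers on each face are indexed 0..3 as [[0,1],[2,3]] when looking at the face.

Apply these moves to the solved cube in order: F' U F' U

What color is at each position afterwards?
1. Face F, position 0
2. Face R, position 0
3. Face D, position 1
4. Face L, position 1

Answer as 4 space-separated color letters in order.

After move 1 (F'): F=GGGG U=WWRR R=YRYR D=OOYY L=OWOW
After move 2 (U): U=RWRW F=YRGG R=BBYR B=OWBB L=GGOW
After move 3 (F'): F=RGYG U=RWBY R=OBOR D=GWYY L=GWOR
After move 4 (U): U=BRYW F=OBYG R=OWOR B=GWBB L=RGOR
Query 1: F[0] = O
Query 2: R[0] = O
Query 3: D[1] = W
Query 4: L[1] = G

Answer: O O W G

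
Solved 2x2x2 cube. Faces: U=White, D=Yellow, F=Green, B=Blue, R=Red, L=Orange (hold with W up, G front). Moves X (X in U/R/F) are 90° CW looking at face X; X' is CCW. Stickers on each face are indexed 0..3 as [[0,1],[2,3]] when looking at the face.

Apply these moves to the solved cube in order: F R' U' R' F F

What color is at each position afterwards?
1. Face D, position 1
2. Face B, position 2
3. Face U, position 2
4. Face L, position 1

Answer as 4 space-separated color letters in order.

After move 1 (F): F=GGGG U=WWOO R=WRWR D=RRYY L=OYOY
After move 2 (R'): R=RRWW U=WBOB F=GWGO D=RGYG B=YBRB
After move 3 (U'): U=BBWO F=OYGO R=GWWW B=RRRB L=YBOY
After move 4 (R'): R=WWGW U=BRWR F=OBGO D=RYYO B=GRGB
After move 5 (F): F=GOOB U=BRYB R=WWRW D=GWYO L=YROY
After move 6 (F): F=OGBO U=BRYR R=YWBW D=RWYO L=YGOW
Query 1: D[1] = W
Query 2: B[2] = G
Query 3: U[2] = Y
Query 4: L[1] = G

Answer: W G Y G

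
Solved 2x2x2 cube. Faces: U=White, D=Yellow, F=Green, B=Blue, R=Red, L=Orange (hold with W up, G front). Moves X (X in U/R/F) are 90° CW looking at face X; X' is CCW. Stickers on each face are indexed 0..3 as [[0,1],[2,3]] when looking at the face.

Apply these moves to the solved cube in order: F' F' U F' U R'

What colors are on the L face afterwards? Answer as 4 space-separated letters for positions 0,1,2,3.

After move 1 (F'): F=GGGG U=WWRR R=YRYR D=OOYY L=OWOW
After move 2 (F'): F=GGGG U=WWYY R=OROR D=WWYY L=OROR
After move 3 (U): U=YWYW F=ORGG R=BBOR B=ORBB L=GGOR
After move 4 (F'): F=RGOG U=YWBO R=WBWR D=GRYY L=GWOY
After move 5 (U): U=BYOW F=WBOG R=ORWR B=GWBB L=RGOY
After move 6 (R'): R=RROW U=BBOG F=WYOW D=GBYG B=YWRB
Query: L face = RGOY

Answer: R G O Y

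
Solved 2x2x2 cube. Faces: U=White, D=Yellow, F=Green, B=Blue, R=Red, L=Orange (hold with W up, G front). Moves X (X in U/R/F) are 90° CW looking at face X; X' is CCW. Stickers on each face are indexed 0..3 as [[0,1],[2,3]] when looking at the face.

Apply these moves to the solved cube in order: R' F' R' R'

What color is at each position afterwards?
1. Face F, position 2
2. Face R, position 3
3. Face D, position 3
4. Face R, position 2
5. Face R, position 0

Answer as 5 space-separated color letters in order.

Answer: G G R R R

Derivation:
After move 1 (R'): R=RRRR U=WBWB F=GWGW D=YGYG B=YBYB
After move 2 (F'): F=WWGG U=WBRR R=GRYR D=OOYG L=OBOW
After move 3 (R'): R=RRGY U=WYRY F=WBGR D=OWYG B=GBOB
After move 4 (R'): R=RYRG U=WORG F=WYGY D=OBYR B=GBWB
Query 1: F[2] = G
Query 2: R[3] = G
Query 3: D[3] = R
Query 4: R[2] = R
Query 5: R[0] = R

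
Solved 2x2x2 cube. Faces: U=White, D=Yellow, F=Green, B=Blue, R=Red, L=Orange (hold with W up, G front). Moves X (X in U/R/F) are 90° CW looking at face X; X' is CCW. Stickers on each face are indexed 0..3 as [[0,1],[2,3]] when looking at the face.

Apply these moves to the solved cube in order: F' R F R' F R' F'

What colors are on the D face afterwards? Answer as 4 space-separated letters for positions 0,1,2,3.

After move 1 (F'): F=GGGG U=WWRR R=YRYR D=OOYY L=OWOW
After move 2 (R): R=YYRR U=WGRG F=GOGY D=OBYB B=RBWB
After move 3 (F): F=GGYO U=WGWW R=RYGR D=RYYB L=OOOB
After move 4 (R'): R=YRRG U=WWWR F=GGYW D=RGYO B=BBYB
After move 5 (F): F=YGWG U=WWBO R=WRRG D=RYYO L=OROG
After move 6 (R'): R=RGWR U=WYBB F=YWWO D=RGYG B=OBYB
After move 7 (F'): F=WOYW U=WYRW R=GGRR D=RGYG L=OBOB
Query: D face = RGYG

Answer: R G Y G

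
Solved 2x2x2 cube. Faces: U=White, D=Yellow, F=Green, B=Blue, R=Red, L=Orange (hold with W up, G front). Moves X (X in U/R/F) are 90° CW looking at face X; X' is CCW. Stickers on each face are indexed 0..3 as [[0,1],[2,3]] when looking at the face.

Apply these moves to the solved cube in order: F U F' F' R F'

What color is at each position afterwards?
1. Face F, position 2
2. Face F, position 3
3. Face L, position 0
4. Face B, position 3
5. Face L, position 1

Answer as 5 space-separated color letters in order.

Answer: G R G B W

Derivation:
After move 1 (F): F=GGGG U=WWOO R=WRWR D=RRYY L=OYOY
After move 2 (U): U=OWOW F=WRGG R=BBWR B=OYBB L=GGOY
After move 3 (F'): F=RGWG U=OWBW R=RBRR D=GYYY L=GWOO
After move 4 (F'): F=GGRW U=OWRR R=YBGR D=WOYY L=GWOB
After move 5 (R): R=GYRB U=OGRW F=GORY D=WBYO B=RYWB
After move 6 (F'): F=OYGR U=OGGR R=BYWB D=WBYO L=GWOR
Query 1: F[2] = G
Query 2: F[3] = R
Query 3: L[0] = G
Query 4: B[3] = B
Query 5: L[1] = W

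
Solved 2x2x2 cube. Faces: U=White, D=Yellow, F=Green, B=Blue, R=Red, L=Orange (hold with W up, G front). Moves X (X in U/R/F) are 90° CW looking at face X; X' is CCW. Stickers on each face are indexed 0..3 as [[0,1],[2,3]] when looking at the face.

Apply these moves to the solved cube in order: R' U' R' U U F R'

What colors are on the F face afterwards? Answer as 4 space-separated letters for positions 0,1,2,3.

After move 1 (R'): R=RRRR U=WBWB F=GWGW D=YGYG B=YBYB
After move 2 (U'): U=BBWW F=OOGW R=GWRR B=RRYB L=YBOO
After move 3 (R'): R=WRGR U=BYWR F=OBGW D=YOYW B=GRGB
After move 4 (U): U=WBRY F=WRGW R=GRGR B=YBGB L=OBOO
After move 5 (U): U=RWYB F=GRGW R=YBGR B=OBGB L=WROO
After move 6 (F): F=GGWR U=RWOR R=YBBR D=GYYW L=WYOO
After move 7 (R'): R=BRYB U=RGOO F=GWWR D=GGYR B=WBYB
Query: F face = GWWR

Answer: G W W R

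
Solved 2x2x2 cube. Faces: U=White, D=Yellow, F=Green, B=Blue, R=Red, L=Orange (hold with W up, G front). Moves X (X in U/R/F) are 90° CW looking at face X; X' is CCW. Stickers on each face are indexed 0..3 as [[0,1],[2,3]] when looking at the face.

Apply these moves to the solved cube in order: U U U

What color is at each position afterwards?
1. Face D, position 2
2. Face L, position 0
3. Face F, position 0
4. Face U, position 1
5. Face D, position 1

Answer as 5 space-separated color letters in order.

Answer: Y B O W Y

Derivation:
After move 1 (U): U=WWWW F=RRGG R=BBRR B=OOBB L=GGOO
After move 2 (U): U=WWWW F=BBGG R=OORR B=GGBB L=RROO
After move 3 (U): U=WWWW F=OOGG R=GGRR B=RRBB L=BBOO
Query 1: D[2] = Y
Query 2: L[0] = B
Query 3: F[0] = O
Query 4: U[1] = W
Query 5: D[1] = Y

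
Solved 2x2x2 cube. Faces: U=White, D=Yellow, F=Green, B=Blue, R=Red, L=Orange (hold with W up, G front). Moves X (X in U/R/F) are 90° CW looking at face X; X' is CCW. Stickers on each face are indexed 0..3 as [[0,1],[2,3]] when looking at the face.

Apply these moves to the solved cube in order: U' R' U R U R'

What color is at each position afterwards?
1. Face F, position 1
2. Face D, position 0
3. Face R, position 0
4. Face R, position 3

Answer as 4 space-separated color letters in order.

Answer: W Y B R

Derivation:
After move 1 (U'): U=WWWW F=OOGG R=GGRR B=RRBB L=BBOO
After move 2 (R'): R=GRGR U=WBWR F=OWGW D=YOYG B=YRYB
After move 3 (U): U=WWRB F=GRGW R=YRGR B=BBYB L=OWOO
After move 4 (R): R=GYRR U=WRRW F=GOGG D=YYYB B=BBWB
After move 5 (U): U=RWWR F=GYGG R=BBRR B=OWWB L=GOOO
After move 6 (R'): R=BRBR U=RWWO F=GWGR D=YYYG B=BWYB
Query 1: F[1] = W
Query 2: D[0] = Y
Query 3: R[0] = B
Query 4: R[3] = R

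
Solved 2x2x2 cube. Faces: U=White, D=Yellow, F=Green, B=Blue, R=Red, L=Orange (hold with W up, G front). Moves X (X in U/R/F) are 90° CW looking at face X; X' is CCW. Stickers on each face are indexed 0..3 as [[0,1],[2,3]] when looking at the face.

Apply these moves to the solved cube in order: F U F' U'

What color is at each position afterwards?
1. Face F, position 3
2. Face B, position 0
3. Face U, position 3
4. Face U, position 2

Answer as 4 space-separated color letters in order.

Answer: G R B O

Derivation:
After move 1 (F): F=GGGG U=WWOO R=WRWR D=RRYY L=OYOY
After move 2 (U): U=OWOW F=WRGG R=BBWR B=OYBB L=GGOY
After move 3 (F'): F=RGWG U=OWBW R=RBRR D=GYYY L=GWOO
After move 4 (U'): U=WWOB F=GWWG R=RGRR B=RBBB L=OYOO
Query 1: F[3] = G
Query 2: B[0] = R
Query 3: U[3] = B
Query 4: U[2] = O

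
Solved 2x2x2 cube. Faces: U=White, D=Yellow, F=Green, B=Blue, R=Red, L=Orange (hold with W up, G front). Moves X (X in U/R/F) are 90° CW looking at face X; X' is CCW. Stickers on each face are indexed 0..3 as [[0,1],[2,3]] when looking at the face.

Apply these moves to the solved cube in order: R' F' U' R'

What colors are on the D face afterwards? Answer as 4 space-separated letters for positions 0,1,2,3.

After move 1 (R'): R=RRRR U=WBWB F=GWGW D=YGYG B=YBYB
After move 2 (F'): F=WWGG U=WBRR R=GRYR D=OOYG L=OBOW
After move 3 (U'): U=BRWR F=OBGG R=WWYR B=GRYB L=YBOW
After move 4 (R'): R=WRWY U=BYWG F=ORGR D=OBYG B=GROB
Query: D face = OBYG

Answer: O B Y G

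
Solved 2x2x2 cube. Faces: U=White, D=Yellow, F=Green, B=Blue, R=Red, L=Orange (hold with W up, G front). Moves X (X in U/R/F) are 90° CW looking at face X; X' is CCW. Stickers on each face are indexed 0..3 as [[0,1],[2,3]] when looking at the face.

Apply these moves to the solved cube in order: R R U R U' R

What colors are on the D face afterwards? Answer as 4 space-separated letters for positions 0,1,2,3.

After move 1 (R): R=RRRR U=WGWG F=GYGY D=YBYB B=WBWB
After move 2 (R): R=RRRR U=WYWY F=GBGB D=YWYW B=GBGB
After move 3 (U): U=WWYY F=RRGB R=GBRR B=OOGB L=GBOO
After move 4 (R): R=RGRB U=WRYB F=RWGW D=YGYO B=YOWB
After move 5 (U'): U=RBWY F=GBGW R=RWRB B=RGWB L=YOOO
After move 6 (R): R=RRBW U=RBWW F=GGGO D=YWYR B=YGBB
Query: D face = YWYR

Answer: Y W Y R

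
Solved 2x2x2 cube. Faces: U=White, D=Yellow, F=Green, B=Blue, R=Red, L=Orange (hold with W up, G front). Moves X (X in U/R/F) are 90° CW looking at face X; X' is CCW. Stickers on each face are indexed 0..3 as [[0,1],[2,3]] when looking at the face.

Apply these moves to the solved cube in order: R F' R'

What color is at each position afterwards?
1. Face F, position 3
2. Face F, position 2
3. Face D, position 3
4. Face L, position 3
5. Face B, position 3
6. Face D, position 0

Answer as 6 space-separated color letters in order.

Answer: R G G W B O

Derivation:
After move 1 (R): R=RRRR U=WGWG F=GYGY D=YBYB B=WBWB
After move 2 (F'): F=YYGG U=WGRR R=BRYR D=OOYB L=OGOW
After move 3 (R'): R=RRBY U=WWRW F=YGGR D=OYYG B=BBOB
Query 1: F[3] = R
Query 2: F[2] = G
Query 3: D[3] = G
Query 4: L[3] = W
Query 5: B[3] = B
Query 6: D[0] = O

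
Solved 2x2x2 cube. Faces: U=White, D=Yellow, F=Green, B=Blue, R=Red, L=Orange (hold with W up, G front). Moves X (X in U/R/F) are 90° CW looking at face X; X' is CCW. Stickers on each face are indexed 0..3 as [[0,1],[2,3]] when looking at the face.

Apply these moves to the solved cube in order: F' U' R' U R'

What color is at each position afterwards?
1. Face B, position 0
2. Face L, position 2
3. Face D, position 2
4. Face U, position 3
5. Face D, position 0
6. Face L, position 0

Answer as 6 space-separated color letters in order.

Answer: G O Y B O O

Derivation:
After move 1 (F'): F=GGGG U=WWRR R=YRYR D=OOYY L=OWOW
After move 2 (U'): U=WRWR F=OWGG R=GGYR B=YRBB L=BBOW
After move 3 (R'): R=GRGY U=WBWY F=ORGR D=OWYG B=YROB
After move 4 (U): U=WWYB F=GRGR R=YRGY B=BBOB L=OROW
After move 5 (R'): R=RYYG U=WOYB F=GWGB D=ORYR B=GBWB
Query 1: B[0] = G
Query 2: L[2] = O
Query 3: D[2] = Y
Query 4: U[3] = B
Query 5: D[0] = O
Query 6: L[0] = O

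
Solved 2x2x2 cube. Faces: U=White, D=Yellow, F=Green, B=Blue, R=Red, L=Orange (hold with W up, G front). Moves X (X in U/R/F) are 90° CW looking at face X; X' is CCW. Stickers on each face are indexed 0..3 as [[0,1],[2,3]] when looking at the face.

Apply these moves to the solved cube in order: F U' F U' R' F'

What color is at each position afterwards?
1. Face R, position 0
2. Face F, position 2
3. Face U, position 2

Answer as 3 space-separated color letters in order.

After move 1 (F): F=GGGG U=WWOO R=WRWR D=RRYY L=OYOY
After move 2 (U'): U=WOWO F=OYGG R=GGWR B=WRBB L=BBOY
After move 3 (F): F=GOGY U=WOYB R=WGOR D=WGYY L=BROR
After move 4 (U'): U=OBWY F=BRGY R=GOOR B=WGBB L=WROR
After move 5 (R'): R=ORGO U=OBWW F=BBGY D=WRYY B=YGGB
After move 6 (F'): F=BYBG U=OBOG R=RRWO D=RRYY L=WWOW
Query 1: R[0] = R
Query 2: F[2] = B
Query 3: U[2] = O

Answer: R B O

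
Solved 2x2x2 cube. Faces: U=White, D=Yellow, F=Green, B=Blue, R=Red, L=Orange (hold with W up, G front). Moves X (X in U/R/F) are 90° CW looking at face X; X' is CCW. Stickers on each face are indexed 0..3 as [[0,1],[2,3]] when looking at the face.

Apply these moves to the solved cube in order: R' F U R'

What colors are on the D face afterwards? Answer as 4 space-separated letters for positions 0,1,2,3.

After move 1 (R'): R=RRRR U=WBWB F=GWGW D=YGYG B=YBYB
After move 2 (F): F=GGWW U=WBOO R=WRBR D=RRYG L=OYOG
After move 3 (U): U=OWOB F=WRWW R=YBBR B=OYYB L=GGOG
After move 4 (R'): R=BRYB U=OYOO F=WWWB D=RRYW B=GYRB
Query: D face = RRYW

Answer: R R Y W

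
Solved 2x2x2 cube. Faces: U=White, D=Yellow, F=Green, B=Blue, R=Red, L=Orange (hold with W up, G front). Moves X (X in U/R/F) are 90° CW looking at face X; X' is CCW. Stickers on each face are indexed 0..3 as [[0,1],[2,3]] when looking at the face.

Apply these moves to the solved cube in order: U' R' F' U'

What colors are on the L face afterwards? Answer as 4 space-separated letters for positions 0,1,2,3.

Answer: Y R O W

Derivation:
After move 1 (U'): U=WWWW F=OOGG R=GGRR B=RRBB L=BBOO
After move 2 (R'): R=GRGR U=WBWR F=OWGW D=YOYG B=YRYB
After move 3 (F'): F=WWOG U=WBGG R=ORYR D=BOYG L=BROW
After move 4 (U'): U=BGWG F=BROG R=WWYR B=ORYB L=YROW
Query: L face = YROW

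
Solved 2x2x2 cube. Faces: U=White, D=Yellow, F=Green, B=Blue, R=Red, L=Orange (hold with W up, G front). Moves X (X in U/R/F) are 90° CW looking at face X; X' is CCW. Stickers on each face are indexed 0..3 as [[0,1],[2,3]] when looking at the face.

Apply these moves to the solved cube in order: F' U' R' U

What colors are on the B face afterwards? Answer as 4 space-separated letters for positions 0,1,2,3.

After move 1 (F'): F=GGGG U=WWRR R=YRYR D=OOYY L=OWOW
After move 2 (U'): U=WRWR F=OWGG R=GGYR B=YRBB L=BBOW
After move 3 (R'): R=GRGY U=WBWY F=ORGR D=OWYG B=YROB
After move 4 (U): U=WWYB F=GRGR R=YRGY B=BBOB L=OROW
Query: B face = BBOB

Answer: B B O B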